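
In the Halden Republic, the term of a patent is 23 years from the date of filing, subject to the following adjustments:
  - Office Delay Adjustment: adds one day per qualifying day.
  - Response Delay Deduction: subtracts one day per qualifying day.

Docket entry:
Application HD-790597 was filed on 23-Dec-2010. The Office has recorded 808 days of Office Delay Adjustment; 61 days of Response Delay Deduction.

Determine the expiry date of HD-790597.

January 9, 2036

Base term: filing date + 23 years → 23 December 2033.
Office Delay Adjustment: +808 days → 10 March 2036.
Response Delay Deduction: −61 days → 9 January 2036.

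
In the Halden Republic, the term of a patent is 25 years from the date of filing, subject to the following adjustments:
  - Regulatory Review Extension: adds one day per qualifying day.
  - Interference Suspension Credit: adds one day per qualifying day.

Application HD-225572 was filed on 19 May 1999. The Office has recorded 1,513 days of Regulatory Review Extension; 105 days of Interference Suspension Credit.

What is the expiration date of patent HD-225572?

2028-10-23

Base term: filing date + 25 years → 19 May 2024.
Regulatory Review Extension: +1513 days → 10 July 2028.
Interference Suspension Credit: +105 days → 23 October 2028.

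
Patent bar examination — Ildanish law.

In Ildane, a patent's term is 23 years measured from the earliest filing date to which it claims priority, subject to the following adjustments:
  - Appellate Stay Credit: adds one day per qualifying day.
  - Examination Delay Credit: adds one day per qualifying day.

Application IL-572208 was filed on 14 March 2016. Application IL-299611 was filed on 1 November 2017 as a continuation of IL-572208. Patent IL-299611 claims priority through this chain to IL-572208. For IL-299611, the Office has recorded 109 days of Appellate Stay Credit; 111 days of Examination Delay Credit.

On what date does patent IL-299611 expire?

2039-10-20

Earliest priority filing: 14 March 2016.
Base term: 14 March 2016 + 23 years → 14 March 2039.
Appellate Stay Credit: +109 days → 1 July 2039.
Examination Delay Credit: +111 days → 20 October 2039.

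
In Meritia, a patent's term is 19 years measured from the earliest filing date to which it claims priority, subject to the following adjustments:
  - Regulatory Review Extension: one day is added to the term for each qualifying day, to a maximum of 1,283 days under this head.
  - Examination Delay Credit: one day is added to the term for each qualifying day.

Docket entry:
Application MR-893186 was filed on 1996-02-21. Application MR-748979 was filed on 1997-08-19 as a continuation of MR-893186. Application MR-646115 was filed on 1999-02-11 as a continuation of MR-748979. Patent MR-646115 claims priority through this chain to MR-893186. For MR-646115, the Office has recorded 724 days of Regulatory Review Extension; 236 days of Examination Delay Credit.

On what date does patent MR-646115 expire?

Earliest priority filing: 21 February 1996.
Base term: 21 February 1996 + 19 years → 21 February 2015.
Regulatory Review Extension: 724 days (within the 1283-day cap) → +724 days → 14 February 2017.
Examination Delay Credit: +236 days → 8 October 2017.

2017-10-08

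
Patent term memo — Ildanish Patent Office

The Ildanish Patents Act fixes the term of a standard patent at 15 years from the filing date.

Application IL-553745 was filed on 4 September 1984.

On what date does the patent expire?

Filing date + 15 years → 4 September 1999.

1999-09-04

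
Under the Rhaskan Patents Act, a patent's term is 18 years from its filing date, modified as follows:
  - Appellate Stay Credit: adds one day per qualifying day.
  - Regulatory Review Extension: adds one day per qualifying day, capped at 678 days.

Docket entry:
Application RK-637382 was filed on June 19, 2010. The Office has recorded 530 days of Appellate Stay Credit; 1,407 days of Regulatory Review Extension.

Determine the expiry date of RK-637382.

Base term: filing date + 18 years → 19 June 2028.
Appellate Stay Credit: +530 days → 1 December 2029.
Regulatory Review Extension: 1407 days claimed exceeds the 678-day cap, so +678 days → 10 October 2031.

2031-10-10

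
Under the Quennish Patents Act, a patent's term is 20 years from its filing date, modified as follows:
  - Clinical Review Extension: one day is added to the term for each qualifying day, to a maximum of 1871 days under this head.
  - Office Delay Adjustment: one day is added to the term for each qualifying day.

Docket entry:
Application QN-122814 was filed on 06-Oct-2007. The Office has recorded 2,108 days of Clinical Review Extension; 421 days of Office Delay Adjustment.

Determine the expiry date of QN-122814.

January 14, 2034

Base term: filing date + 20 years → 6 October 2027.
Clinical Review Extension: 2108 days claimed exceeds the 1871-day cap, so +1871 days → 19 November 2032.
Office Delay Adjustment: +421 days → 14 January 2034.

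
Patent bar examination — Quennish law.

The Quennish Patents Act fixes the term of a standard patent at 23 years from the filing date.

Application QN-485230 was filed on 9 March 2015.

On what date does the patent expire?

2038-03-09

Filing date + 23 years → 9 March 2038.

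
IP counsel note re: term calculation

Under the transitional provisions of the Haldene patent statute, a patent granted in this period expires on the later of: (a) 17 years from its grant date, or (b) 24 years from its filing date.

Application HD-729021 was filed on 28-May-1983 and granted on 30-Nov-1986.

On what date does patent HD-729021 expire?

May 28, 2007

(a) grant + 17 years → 30 November 2003.
(b) filing + 24 years → 28 May 2007.
Later of the two: 28 May 2007.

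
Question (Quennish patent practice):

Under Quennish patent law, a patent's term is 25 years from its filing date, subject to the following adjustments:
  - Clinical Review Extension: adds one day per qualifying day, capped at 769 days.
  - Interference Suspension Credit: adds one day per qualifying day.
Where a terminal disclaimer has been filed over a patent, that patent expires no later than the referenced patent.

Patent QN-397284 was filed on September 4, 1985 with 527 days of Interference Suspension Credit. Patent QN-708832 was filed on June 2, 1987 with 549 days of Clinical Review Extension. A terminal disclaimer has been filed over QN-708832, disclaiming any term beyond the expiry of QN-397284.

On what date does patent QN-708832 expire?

Natural term of QN-708832:
  Base: filing + 25 years → 2 June 2012.
  Clinical Review Extension: 549 days (within the 769-day cap) → +549 days → 3 December 2013.
Expiry of referenced patent QN-397284:
  Base: filing + 25 years → 4 September 2010.
  Interference Suspension Credit: +527 days → 13 February 2012.
Terminal disclaimer: QN-708832 expires on the earlier of 3 December 2013 and 13 February 2012.

February 13, 2012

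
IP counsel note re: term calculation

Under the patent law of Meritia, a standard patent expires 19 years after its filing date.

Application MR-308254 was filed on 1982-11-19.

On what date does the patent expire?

Filing date + 19 years → 19 November 2001.

November 19, 2001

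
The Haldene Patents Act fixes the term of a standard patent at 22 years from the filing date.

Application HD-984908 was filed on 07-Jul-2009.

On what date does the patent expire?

Filing date + 22 years → 7 July 2031.

July 7, 2031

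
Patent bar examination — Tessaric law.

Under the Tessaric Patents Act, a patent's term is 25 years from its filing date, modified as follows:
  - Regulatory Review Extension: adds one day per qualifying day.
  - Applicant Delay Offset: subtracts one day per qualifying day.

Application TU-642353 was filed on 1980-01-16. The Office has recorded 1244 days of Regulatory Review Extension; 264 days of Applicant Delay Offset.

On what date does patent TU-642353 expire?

Base term: filing date + 25 years → 16 January 2005.
Regulatory Review Extension: +1244 days → 13 June 2008.
Applicant Delay Offset: −264 days → 23 September 2007.

September 23, 2007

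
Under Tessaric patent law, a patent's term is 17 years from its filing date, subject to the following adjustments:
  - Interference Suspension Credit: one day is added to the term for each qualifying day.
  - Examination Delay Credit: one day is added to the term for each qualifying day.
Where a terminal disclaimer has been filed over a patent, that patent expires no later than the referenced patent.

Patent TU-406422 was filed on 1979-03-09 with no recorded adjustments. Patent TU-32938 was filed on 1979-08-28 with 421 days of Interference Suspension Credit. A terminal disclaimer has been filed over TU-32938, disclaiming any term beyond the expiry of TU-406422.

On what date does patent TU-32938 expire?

1996-03-09

Natural term of TU-32938:
  Base: filing + 17 years → 28 August 1996.
  Interference Suspension Credit: +421 days → 23 October 1997.
Expiry of referenced patent TU-406422:
  Base: filing + 17 years → 9 March 1996.
Terminal disclaimer: TU-32938 expires on the earlier of 23 October 1997 and 9 March 1996.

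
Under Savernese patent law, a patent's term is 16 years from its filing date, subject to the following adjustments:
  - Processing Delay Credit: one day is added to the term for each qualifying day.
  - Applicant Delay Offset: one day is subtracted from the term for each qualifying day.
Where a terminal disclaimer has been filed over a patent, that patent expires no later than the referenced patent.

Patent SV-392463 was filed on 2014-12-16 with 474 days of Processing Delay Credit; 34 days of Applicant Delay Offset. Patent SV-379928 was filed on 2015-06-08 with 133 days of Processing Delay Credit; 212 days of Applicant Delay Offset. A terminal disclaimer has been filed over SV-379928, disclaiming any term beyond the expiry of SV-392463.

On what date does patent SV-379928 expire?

March 21, 2031

Natural term of SV-379928:
  Base: filing + 16 years → 8 June 2031.
  Processing Delay Credit: +133 days → 19 October 2031.
  Applicant Delay Offset: −212 days → 21 March 2031.
Expiry of referenced patent SV-392463:
  Base: filing + 16 years → 16 December 2030.
  Processing Delay Credit: +474 days → 3 April 2032.
  Applicant Delay Offset: −34 days → 29 February 2032.
Terminal disclaimer: SV-379928 expires on the earlier of 21 March 2031 and 29 February 2032.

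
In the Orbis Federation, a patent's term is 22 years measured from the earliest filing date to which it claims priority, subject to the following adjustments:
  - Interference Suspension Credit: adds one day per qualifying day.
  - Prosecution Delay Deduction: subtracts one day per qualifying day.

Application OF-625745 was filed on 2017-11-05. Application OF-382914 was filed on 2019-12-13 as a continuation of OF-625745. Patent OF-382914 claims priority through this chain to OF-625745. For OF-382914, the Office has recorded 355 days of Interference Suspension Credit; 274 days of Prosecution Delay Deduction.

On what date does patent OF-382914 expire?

2040-01-25

Earliest priority filing: 5 November 2017.
Base term: 5 November 2017 + 22 years → 5 November 2039.
Interference Suspension Credit: +355 days → 25 October 2040.
Prosecution Delay Deduction: −274 days → 25 January 2040.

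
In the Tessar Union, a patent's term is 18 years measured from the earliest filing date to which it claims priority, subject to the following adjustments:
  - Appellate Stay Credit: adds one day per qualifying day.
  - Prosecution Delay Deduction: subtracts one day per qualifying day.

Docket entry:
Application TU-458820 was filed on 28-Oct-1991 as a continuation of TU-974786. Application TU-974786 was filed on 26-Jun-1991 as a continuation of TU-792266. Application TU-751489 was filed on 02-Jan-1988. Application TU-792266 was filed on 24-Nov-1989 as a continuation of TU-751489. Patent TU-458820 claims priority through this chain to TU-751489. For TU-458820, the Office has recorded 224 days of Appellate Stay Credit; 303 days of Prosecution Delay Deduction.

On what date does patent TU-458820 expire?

Earliest priority filing: 2 January 1988.
Base term: 2 January 1988 + 18 years → 2 January 2006.
Appellate Stay Credit: +224 days → 14 August 2006.
Prosecution Delay Deduction: −303 days → 15 October 2005.

October 15, 2005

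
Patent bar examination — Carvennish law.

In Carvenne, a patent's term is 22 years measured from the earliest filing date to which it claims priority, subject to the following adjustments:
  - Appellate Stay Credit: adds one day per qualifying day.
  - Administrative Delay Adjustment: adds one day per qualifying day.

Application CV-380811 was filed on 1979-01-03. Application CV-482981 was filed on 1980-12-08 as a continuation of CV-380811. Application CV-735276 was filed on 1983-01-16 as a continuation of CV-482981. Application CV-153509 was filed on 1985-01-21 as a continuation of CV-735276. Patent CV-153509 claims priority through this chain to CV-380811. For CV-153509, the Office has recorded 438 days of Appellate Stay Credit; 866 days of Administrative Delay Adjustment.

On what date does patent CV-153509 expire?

July 30, 2004

Earliest priority filing: 3 January 1979.
Base term: 3 January 1979 + 22 years → 3 January 2001.
Appellate Stay Credit: +438 days → 17 March 2002.
Administrative Delay Adjustment: +866 days → 30 July 2004.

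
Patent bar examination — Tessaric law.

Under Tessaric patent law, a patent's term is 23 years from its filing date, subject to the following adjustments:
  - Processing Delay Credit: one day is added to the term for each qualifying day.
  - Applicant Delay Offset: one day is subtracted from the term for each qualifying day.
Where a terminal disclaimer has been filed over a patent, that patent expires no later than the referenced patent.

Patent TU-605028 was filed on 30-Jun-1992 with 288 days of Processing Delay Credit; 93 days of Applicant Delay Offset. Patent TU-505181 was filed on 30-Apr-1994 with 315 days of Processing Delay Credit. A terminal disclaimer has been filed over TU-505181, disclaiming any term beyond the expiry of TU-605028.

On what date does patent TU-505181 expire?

January 11, 2016

Natural term of TU-505181:
  Base: filing + 23 years → 30 April 2017.
  Processing Delay Credit: +315 days → 11 March 2018.
Expiry of referenced patent TU-605028:
  Base: filing + 23 years → 30 June 2015.
  Processing Delay Credit: +288 days → 13 April 2016.
  Applicant Delay Offset: −93 days → 11 January 2016.
Terminal disclaimer: TU-505181 expires on the earlier of 11 March 2018 and 11 January 2016.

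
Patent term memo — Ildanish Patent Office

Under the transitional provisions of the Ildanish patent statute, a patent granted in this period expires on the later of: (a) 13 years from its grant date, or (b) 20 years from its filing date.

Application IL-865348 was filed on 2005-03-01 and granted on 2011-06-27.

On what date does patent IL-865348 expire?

(a) grant + 13 years → 27 June 2024.
(b) filing + 20 years → 1 March 2025.
Later of the two: 1 March 2025.

March 1, 2025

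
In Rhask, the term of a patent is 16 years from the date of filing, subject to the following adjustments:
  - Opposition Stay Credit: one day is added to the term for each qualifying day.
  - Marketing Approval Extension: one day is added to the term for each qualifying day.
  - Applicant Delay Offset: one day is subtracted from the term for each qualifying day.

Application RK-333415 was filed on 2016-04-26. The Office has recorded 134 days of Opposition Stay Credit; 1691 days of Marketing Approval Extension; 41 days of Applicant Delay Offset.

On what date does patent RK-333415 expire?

Base term: filing date + 16 years → 26 April 2032.
Opposition Stay Credit: +134 days → 7 September 2032.
Marketing Approval Extension: +1691 days → 25 April 2037.
Applicant Delay Offset: −41 days → 15 March 2037.

March 15, 2037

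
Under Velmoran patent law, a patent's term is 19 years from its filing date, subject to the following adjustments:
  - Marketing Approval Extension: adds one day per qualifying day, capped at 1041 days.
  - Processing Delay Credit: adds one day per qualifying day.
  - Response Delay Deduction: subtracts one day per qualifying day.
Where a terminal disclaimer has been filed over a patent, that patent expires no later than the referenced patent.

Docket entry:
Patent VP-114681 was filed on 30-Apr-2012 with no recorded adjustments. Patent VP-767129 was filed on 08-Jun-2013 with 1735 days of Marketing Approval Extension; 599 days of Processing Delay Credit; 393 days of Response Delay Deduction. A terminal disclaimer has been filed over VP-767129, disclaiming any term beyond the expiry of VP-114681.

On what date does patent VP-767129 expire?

Natural term of VP-767129:
  Base: filing + 19 years → 8 June 2032.
  Marketing Approval Extension: 1735 days claimed exceeds the 1041-day cap, so +1041 days → 15 April 2035.
  Processing Delay Credit: +599 days → 4 December 2036.
  Response Delay Deduction: −393 days → 7 November 2035.
Expiry of referenced patent VP-114681:
  Base: filing + 19 years → 30 April 2031.
Terminal disclaimer: VP-767129 expires on the earlier of 7 November 2035 and 30 April 2031.

2031-04-30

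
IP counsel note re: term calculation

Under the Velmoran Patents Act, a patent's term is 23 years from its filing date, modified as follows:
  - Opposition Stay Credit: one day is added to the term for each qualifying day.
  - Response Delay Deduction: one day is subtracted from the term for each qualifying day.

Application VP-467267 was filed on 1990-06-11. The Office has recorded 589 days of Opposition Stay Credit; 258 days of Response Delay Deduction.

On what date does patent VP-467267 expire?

2014-05-08

Base term: filing date + 23 years → 11 June 2013.
Opposition Stay Credit: +589 days → 21 January 2015.
Response Delay Deduction: −258 days → 8 May 2014.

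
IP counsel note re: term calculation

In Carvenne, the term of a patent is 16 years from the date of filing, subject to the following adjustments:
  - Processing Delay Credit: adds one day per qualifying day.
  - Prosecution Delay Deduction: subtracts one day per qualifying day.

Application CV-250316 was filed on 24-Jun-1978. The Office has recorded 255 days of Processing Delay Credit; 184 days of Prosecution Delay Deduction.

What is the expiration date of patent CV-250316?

Base term: filing date + 16 years → 24 June 1994.
Processing Delay Credit: +255 days → 6 March 1995.
Prosecution Delay Deduction: −184 days → 3 September 1994.

1994-09-03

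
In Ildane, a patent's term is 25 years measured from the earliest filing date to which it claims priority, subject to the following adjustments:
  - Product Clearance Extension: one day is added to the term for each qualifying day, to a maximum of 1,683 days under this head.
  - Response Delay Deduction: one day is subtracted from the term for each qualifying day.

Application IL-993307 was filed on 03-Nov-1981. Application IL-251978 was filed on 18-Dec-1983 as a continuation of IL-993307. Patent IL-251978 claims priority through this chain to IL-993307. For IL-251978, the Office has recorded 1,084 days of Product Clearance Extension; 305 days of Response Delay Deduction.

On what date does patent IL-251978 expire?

December 21, 2008

Earliest priority filing: 3 November 1981.
Base term: 3 November 1981 + 25 years → 3 November 2006.
Product Clearance Extension: 1084 days (within the 1683-day cap) → +1084 days → 22 October 2009.
Response Delay Deduction: −305 days → 21 December 2008.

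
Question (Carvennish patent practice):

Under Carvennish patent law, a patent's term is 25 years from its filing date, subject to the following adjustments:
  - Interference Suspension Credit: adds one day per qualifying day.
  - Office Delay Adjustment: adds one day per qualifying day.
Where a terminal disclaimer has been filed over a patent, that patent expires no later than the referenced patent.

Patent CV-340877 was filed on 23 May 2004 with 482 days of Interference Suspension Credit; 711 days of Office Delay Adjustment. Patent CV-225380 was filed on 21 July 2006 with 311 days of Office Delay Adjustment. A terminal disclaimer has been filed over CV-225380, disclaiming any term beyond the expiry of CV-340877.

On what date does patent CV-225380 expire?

May 27, 2032

Natural term of CV-225380:
  Base: filing + 25 years → 21 July 2031.
  Office Delay Adjustment: +311 days → 27 May 2032.
Expiry of referenced patent CV-340877:
  Base: filing + 25 years → 23 May 2029.
  Interference Suspension Credit: +482 days → 17 September 2030.
  Office Delay Adjustment: +711 days → 28 August 2032.
Terminal disclaimer: CV-225380 expires on the earlier of 27 May 2032 and 28 August 2032.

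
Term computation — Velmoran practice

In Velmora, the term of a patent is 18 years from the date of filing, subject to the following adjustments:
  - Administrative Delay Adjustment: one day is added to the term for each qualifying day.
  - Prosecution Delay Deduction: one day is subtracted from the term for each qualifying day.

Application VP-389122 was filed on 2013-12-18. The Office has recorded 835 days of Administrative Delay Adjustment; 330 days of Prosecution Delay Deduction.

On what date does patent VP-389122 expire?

Base term: filing date + 18 years → 18 December 2031.
Administrative Delay Adjustment: +835 days → 1 April 2034.
Prosecution Delay Deduction: −330 days → 6 May 2033.

2033-05-06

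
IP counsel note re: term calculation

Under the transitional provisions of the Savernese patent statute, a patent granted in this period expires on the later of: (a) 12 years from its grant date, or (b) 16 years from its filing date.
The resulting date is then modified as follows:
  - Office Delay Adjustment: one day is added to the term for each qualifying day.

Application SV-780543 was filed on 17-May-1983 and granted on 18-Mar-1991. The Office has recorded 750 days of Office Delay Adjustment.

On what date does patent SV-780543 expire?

April 6, 2005

(a) grant + 12 years → 18 March 2003.
(b) filing + 16 years → 17 May 1999.
Later of the two: 18 March 2003.
Office Delay Adjustment: +750 days → 6 April 2005.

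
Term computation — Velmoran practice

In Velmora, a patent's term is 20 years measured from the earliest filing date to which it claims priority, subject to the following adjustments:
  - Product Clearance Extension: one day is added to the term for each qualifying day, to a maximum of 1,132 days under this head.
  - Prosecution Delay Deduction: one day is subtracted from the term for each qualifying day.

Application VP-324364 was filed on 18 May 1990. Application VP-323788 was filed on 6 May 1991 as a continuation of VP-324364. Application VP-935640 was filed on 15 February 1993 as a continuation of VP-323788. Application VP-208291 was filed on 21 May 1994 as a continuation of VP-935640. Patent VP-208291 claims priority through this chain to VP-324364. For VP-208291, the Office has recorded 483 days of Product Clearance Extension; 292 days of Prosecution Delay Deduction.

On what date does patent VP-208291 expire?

Earliest priority filing: 18 May 1990.
Base term: 18 May 1990 + 20 years → 18 May 2010.
Product Clearance Extension: 483 days (within the 1132-day cap) → +483 days → 13 September 2011.
Prosecution Delay Deduction: −292 days → 25 November 2010.

2010-11-25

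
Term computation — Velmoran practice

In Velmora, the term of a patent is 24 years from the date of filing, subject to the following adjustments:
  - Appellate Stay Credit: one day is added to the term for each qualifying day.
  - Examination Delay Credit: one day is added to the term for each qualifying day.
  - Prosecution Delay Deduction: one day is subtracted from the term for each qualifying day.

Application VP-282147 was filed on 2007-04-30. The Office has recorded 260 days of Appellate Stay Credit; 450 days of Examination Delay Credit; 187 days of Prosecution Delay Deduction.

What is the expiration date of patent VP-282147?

2032-10-04

Base term: filing date + 24 years → 30 April 2031.
Appellate Stay Credit: +260 days → 15 January 2032.
Examination Delay Credit: +450 days → 9 April 2033.
Prosecution Delay Deduction: −187 days → 4 October 2032.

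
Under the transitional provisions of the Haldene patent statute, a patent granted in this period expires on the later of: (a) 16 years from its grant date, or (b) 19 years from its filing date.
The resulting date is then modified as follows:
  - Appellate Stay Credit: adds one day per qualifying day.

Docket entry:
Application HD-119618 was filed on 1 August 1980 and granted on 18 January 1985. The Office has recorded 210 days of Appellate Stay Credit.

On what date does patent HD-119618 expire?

(a) grant + 16 years → 18 January 2001.
(b) filing + 19 years → 1 August 1999.
Later of the two: 18 January 2001.
Appellate Stay Credit: +210 days → 16 August 2001.

2001-08-16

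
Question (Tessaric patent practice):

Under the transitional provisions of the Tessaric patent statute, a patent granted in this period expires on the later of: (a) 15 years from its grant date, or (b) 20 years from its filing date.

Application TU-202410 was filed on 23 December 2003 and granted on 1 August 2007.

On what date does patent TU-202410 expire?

December 23, 2023

(a) grant + 15 years → 1 August 2022.
(b) filing + 20 years → 23 December 2023.
Later of the two: 23 December 2023.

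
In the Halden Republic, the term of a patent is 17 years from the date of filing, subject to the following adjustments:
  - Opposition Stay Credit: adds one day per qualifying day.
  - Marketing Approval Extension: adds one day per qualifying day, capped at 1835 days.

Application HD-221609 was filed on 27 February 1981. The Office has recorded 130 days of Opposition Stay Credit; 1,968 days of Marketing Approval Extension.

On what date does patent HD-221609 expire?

2003-07-16

Base term: filing date + 17 years → 27 February 1998.
Opposition Stay Credit: +130 days → 7 July 1998.
Marketing Approval Extension: 1968 days claimed exceeds the 1835-day cap, so +1835 days → 16 July 2003.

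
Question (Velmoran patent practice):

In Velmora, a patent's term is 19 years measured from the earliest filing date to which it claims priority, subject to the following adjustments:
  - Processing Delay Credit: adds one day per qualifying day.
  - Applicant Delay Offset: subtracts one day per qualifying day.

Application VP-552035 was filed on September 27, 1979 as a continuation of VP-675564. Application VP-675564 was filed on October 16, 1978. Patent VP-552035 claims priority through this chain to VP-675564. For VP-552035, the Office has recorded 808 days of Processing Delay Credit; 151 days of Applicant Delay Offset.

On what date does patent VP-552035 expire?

Earliest priority filing: 16 October 1978.
Base term: 16 October 1978 + 19 years → 16 October 1997.
Processing Delay Credit: +808 days → 2 January 2000.
Applicant Delay Offset: −151 days → 4 August 1999.

August 4, 1999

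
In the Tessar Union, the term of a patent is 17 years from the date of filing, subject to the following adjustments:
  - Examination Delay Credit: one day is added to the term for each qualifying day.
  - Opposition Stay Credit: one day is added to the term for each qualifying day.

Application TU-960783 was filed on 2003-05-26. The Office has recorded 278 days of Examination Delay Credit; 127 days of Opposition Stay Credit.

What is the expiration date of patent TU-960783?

Base term: filing date + 17 years → 26 May 2020.
Examination Delay Credit: +278 days → 28 February 2021.
Opposition Stay Credit: +127 days → 5 July 2021.

2021-07-05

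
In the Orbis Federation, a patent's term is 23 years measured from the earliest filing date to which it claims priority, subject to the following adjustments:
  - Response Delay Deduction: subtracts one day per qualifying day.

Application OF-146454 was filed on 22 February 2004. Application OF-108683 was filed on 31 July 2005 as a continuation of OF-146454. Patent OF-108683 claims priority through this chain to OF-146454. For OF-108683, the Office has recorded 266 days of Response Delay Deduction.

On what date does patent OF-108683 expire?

June 1, 2026

Earliest priority filing: 22 February 2004.
Base term: 22 February 2004 + 23 years → 22 February 2027.
Response Delay Deduction: −266 days → 1 June 2026.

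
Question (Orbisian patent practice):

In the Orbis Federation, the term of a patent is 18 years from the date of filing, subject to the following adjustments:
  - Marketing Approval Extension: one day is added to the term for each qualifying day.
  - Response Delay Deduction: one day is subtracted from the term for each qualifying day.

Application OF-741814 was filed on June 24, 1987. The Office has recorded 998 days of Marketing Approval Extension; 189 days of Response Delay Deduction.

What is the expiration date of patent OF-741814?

Base term: filing date + 18 years → 24 June 2005.
Marketing Approval Extension: +998 days → 18 March 2008.
Response Delay Deduction: −189 days → 11 September 2007.

September 11, 2007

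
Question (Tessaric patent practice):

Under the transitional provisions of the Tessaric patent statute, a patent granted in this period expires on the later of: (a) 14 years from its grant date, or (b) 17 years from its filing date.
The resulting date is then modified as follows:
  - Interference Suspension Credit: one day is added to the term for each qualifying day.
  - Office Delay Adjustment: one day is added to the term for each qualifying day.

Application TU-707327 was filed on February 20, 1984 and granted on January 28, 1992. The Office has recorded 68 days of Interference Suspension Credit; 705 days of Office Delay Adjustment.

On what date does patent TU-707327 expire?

(a) grant + 14 years → 28 January 2006.
(b) filing + 17 years → 20 February 2001.
Later of the two: 28 January 2006.
Interference Suspension Credit: +68 days → 6 April 2006.
Office Delay Adjustment: +705 days → 11 March 2008.

March 11, 2008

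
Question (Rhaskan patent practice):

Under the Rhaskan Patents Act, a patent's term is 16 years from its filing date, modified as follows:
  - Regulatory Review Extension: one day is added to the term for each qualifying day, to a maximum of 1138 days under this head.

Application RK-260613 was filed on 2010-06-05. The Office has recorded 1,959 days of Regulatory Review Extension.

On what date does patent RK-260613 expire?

Base term: filing date + 16 years → 5 June 2026.
Regulatory Review Extension: 1959 days claimed exceeds the 1138-day cap, so +1138 days → 17 July 2029.

2029-07-17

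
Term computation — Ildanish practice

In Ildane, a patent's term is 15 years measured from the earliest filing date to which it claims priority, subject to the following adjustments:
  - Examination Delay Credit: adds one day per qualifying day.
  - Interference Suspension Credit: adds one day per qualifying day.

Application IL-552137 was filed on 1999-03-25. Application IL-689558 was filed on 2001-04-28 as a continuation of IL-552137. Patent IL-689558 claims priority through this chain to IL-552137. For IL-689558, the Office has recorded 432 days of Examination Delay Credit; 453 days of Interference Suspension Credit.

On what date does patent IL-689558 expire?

Earliest priority filing: 25 March 1999.
Base term: 25 March 1999 + 15 years → 25 March 2014.
Examination Delay Credit: +432 days → 31 May 2015.
Interference Suspension Credit: +453 days → 26 August 2016.

August 26, 2016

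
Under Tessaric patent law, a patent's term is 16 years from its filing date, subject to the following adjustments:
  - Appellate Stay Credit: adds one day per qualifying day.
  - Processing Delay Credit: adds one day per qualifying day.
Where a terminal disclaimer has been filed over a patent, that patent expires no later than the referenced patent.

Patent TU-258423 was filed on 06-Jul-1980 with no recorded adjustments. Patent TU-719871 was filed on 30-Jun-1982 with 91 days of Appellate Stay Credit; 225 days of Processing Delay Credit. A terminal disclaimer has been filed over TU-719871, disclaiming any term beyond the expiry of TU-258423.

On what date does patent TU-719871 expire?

1996-07-06

Natural term of TU-719871:
  Base: filing + 16 years → 30 June 1998.
  Appellate Stay Credit: +91 days → 29 September 1998.
  Processing Delay Credit: +225 days → 12 May 1999.
Expiry of referenced patent TU-258423:
  Base: filing + 16 years → 6 July 1996.
Terminal disclaimer: TU-719871 expires on the earlier of 12 May 1999 and 6 July 1996.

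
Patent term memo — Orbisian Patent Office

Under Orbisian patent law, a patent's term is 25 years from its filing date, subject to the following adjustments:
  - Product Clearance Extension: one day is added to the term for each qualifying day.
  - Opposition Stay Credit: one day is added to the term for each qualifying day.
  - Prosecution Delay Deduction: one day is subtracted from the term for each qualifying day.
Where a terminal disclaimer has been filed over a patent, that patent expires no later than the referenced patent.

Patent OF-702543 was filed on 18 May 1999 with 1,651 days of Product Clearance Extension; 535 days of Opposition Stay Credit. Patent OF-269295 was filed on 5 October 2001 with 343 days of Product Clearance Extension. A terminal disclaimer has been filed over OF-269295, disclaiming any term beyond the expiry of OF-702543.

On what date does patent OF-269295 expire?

September 13, 2027

Natural term of OF-269295:
  Base: filing + 25 years → 5 October 2026.
  Product Clearance Extension: +343 days → 13 September 2027.
Expiry of referenced patent OF-702543:
  Base: filing + 25 years → 18 May 2024.
  Product Clearance Extension: +1651 days → 24 November 2028.
  Opposition Stay Credit: +535 days → 13 May 2030.
Terminal disclaimer: OF-269295 expires on the earlier of 13 September 2027 and 13 May 2030.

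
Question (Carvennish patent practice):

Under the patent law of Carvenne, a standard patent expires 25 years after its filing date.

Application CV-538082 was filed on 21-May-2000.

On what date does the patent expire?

2025-05-21

Filing date + 25 years → 21 May 2025.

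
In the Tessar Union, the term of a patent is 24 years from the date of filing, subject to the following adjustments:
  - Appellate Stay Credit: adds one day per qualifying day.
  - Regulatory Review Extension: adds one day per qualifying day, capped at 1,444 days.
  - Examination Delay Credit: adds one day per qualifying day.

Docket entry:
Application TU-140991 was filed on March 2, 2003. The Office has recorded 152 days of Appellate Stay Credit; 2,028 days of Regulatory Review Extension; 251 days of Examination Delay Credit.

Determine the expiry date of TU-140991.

Base term: filing date + 24 years → 2 March 2027.
Appellate Stay Credit: +152 days → 1 August 2027.
Regulatory Review Extension: 2028 days claimed exceeds the 1444-day cap, so +1444 days → 15 July 2031.
Examination Delay Credit: +251 days → 22 March 2032.

2032-03-22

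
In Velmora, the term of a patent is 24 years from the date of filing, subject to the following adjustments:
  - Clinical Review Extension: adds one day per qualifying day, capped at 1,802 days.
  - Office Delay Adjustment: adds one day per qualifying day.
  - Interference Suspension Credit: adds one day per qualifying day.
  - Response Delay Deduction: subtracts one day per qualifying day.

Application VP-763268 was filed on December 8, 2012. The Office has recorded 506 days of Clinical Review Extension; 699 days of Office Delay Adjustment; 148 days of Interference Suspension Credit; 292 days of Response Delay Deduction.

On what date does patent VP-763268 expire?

November 4, 2039

Base term: filing date + 24 years → 8 December 2036.
Clinical Review Extension: 506 days (within the 1802-day cap) → +506 days → 28 April 2038.
Office Delay Adjustment: +699 days → 27 March 2040.
Interference Suspension Credit: +148 days → 22 August 2040.
Response Delay Deduction: −292 days → 4 November 2039.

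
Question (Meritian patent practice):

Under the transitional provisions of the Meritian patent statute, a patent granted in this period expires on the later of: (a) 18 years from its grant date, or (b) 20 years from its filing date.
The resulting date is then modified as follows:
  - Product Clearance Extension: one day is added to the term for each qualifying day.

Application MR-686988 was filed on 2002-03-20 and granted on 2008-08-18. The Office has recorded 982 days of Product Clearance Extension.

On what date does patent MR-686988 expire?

(a) grant + 18 years → 18 August 2026.
(b) filing + 20 years → 20 March 2022.
Later of the two: 18 August 2026.
Product Clearance Extension: +982 days → 26 April 2029.

April 26, 2029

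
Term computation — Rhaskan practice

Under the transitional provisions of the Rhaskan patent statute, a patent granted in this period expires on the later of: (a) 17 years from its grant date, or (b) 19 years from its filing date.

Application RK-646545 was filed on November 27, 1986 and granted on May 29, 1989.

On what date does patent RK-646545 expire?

(a) grant + 17 years → 29 May 2006.
(b) filing + 19 years → 27 November 2005.
Later of the two: 29 May 2006.

May 29, 2006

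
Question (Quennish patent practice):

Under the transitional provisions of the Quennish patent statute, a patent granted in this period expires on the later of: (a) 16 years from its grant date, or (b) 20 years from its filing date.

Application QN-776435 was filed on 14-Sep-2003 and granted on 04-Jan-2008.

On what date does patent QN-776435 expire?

(a) grant + 16 years → 4 January 2024.
(b) filing + 20 years → 14 September 2023.
Later of the two: 4 January 2024.

January 4, 2024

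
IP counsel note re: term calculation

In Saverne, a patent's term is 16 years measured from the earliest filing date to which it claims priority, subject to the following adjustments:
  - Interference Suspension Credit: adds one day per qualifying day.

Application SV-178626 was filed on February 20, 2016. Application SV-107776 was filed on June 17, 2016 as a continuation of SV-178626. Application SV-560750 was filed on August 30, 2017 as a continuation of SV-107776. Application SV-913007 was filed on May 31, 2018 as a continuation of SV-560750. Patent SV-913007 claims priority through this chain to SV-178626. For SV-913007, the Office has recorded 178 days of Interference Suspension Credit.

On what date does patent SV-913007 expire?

2032-08-16

Earliest priority filing: 20 February 2016.
Base term: 20 February 2016 + 16 years → 20 February 2032.
Interference Suspension Credit: +178 days → 16 August 2032.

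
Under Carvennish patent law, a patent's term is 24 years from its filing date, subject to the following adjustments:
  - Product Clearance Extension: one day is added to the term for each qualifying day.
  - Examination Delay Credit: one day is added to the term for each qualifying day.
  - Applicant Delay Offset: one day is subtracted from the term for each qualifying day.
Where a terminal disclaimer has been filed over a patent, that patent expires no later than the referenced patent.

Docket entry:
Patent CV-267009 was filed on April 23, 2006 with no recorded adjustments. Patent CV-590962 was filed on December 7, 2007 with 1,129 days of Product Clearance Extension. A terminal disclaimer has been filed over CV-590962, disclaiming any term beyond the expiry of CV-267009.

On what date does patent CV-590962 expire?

Natural term of CV-590962:
  Base: filing + 24 years → 7 December 2031.
  Product Clearance Extension: +1129 days → 9 January 2035.
Expiry of referenced patent CV-267009:
  Base: filing + 24 years → 23 April 2030.
Terminal disclaimer: CV-590962 expires on the earlier of 9 January 2035 and 23 April 2030.

2030-04-23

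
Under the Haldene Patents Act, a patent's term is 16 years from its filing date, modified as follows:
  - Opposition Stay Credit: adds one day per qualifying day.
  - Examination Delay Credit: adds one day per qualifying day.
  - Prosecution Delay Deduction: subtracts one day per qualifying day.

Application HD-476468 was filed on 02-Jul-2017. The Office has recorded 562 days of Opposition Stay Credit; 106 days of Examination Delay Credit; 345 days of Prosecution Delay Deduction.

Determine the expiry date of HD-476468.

May 21, 2034

Base term: filing date + 16 years → 2 July 2033.
Opposition Stay Credit: +562 days → 15 January 2035.
Examination Delay Credit: +106 days → 1 May 2035.
Prosecution Delay Deduction: −345 days → 21 May 2034.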